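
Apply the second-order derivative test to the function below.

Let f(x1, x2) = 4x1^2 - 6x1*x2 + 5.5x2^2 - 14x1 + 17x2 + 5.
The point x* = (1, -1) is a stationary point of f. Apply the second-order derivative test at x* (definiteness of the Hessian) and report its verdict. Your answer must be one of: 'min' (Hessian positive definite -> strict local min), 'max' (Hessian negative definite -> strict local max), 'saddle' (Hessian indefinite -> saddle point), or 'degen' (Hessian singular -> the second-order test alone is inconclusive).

Compute the Hessian H = grad^2 f:
  H = [[8, -6], [-6, 11]]
Verify stationarity: grad f(x*) = H x* + g = (0, 0).
Eigenvalues of H: 3.3153, 15.6847.
Both eigenvalues > 0, so H is positive definite -> x* is a strict local min.

min


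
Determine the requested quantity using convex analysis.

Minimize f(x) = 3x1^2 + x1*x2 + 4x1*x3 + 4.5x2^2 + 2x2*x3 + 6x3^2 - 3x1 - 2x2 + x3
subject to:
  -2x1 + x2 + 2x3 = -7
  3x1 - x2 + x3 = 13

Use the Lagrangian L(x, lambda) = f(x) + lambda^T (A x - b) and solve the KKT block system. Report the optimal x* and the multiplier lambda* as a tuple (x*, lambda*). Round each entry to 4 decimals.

Form the Lagrangian:
  L(x, lambda) = (1/2) x^T Q x + c^T x + lambda^T (A x - b)
Stationarity (grad_x L = 0): Q x + c + A^T lambda = 0.
Primal feasibility: A x = b.

This gives the KKT block system:
  [ Q   A^T ] [ x     ]   [-c ]
  [ A    0  ] [ lambda ] = [ b ]

Solving the linear system:
  x*      = (3.7713, -0.9432, 0.7429)
  lambda* = (-5.9606, -11.1924)
  f(x*)   = 47.5465

x* = (3.7713, -0.9432, 0.7429), lambda* = (-5.9606, -11.1924)


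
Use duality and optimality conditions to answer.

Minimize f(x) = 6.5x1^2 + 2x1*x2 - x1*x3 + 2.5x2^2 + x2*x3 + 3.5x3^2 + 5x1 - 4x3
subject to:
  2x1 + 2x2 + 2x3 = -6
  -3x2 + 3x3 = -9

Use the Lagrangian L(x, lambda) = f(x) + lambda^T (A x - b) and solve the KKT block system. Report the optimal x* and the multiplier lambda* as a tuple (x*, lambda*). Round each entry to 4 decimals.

Form the Lagrangian:
  L(x, lambda) = (1/2) x^T Q x + c^T x + lambda^T (A x - b)
Stationarity (grad_x L = 0): Q x + c + A^T lambda = 0.
Primal feasibility: A x = b.

This gives the KKT block system:
  [ Q   A^T ] [ x     ]   [-c ]
  [ A    0  ] [ lambda ] = [ b ]

Solving the linear system:
  x*      = (-1.4194, 0.7097, -2.2903)
  lambda* = (4.871, 2.7204)
  f(x*)   = 27.8871

x* = (-1.4194, 0.7097, -2.2903), lambda* = (4.871, 2.7204)


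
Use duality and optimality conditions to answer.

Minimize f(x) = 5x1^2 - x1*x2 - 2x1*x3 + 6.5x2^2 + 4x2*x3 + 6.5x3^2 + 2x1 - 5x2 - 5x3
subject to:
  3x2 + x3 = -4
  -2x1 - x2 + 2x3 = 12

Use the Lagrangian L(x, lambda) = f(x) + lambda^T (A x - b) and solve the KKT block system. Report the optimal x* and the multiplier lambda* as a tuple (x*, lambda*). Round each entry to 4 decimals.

Form the Lagrangian:
  L(x, lambda) = (1/2) x^T Q x + c^T x + lambda^T (A x - b)
Stationarity (grad_x L = 0): Q x + c + A^T lambda = 0.
Primal feasibility: A x = b.

This gives the KKT block system:
  [ Q   A^T ] [ x     ]   [-c ]
  [ A    0  ] [ lambda ] = [ b ]

Solving the linear system:
  x*      = (-2.4935, -2.1447, 2.4341)
  lambda* = (2.6072, -12.8295)
  f(x*)   = 78.9742

x* = (-2.4935, -2.1447, 2.4341), lambda* = (2.6072, -12.8295)


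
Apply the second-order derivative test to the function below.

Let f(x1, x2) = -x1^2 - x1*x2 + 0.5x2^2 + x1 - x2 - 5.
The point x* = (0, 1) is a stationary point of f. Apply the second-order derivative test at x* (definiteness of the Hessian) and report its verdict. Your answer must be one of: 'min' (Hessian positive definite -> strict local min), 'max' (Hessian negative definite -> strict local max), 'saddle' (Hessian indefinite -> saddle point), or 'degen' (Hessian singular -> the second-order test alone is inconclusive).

Compute the Hessian H = grad^2 f:
  H = [[-2, -1], [-1, 1]]
Verify stationarity: grad f(x*) = H x* + g = (0, 0).
Eigenvalues of H: -2.3028, 1.3028.
Eigenvalues have mixed signs, so H is indefinite -> x* is a saddle point.

saddle


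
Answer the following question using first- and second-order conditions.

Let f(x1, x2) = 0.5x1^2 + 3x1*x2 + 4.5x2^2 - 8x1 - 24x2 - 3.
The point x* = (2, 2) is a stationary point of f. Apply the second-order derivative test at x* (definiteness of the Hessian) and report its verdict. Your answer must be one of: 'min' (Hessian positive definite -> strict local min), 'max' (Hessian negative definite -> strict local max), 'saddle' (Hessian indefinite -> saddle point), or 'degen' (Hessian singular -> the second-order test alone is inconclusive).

Compute the Hessian H = grad^2 f:
  H = [[1, 3], [3, 9]]
Verify stationarity: grad f(x*) = H x* + g = (0, 0).
Eigenvalues of H: 0, 10.
H has a zero eigenvalue (singular; positive semidefinite but not definite), so H is neither positive definite, negative definite, nor indefinite. The second-order test alone is inconclusive -> degen.
(Indeed, f is constant along the null direction of H through x*, so x* is not a strict local extremum.)

degen


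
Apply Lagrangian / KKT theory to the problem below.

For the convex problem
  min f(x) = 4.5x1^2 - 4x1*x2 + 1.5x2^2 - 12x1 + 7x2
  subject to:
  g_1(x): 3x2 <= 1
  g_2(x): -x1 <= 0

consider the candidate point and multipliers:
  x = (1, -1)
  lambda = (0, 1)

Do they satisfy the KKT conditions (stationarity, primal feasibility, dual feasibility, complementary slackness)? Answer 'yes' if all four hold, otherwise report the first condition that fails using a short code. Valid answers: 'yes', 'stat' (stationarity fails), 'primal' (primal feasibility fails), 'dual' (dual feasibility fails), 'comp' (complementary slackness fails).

Gradient of f: grad f(x) = Q x + c = (1, 0)
Constraint values g_i(x) = a_i^T x - b_i:
  g_1((1, -1)) = -4
  g_2((1, -1)) = -1
Stationarity residual: grad f(x) + sum_i lambda_i a_i = (0, 0)
  -> stationarity OK
Primal feasibility (all g_i <= 0): OK
Dual feasibility (all lambda_i >= 0): OK
Complementary slackness (lambda_i * g_i(x) = 0 for all i): FAILS

Verdict: the first failing condition is complementary_slackness -> comp.

comp


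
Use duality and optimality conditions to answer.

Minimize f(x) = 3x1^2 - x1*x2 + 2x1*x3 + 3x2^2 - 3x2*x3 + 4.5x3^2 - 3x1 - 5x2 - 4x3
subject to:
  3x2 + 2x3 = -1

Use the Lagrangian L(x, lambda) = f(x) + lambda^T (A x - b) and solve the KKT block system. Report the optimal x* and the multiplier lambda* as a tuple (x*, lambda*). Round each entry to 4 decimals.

Form the Lagrangian:
  L(x, lambda) = (1/2) x^T Q x + c^T x + lambda^T (A x - b)
Stationarity (grad_x L = 0): Q x + c + A^T lambda = 0.
Primal feasibility: A x = b.

This gives the KKT block system:
  [ Q   A^T ] [ x     ]   [-c ]
  [ A    0  ] [ lambda ] = [ b ]

Solving the linear system:
  x*      = (0.532, -0.202, -0.1969)
  lambda* = (2.0512)
  f(x*)   = 1.1266

x* = (0.532, -0.202, -0.1969), lambda* = (2.0512)


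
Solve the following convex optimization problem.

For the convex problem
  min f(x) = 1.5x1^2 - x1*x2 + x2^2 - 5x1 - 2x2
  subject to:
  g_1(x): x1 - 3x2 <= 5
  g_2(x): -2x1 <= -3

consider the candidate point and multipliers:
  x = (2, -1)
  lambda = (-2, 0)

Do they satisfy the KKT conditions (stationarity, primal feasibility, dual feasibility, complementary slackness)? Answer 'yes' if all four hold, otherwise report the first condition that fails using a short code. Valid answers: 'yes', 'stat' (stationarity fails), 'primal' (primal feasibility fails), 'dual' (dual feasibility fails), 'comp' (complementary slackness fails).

Gradient of f: grad f(x) = Q x + c = (2, -6)
Constraint values g_i(x) = a_i^T x - b_i:
  g_1((2, -1)) = 0
  g_2((2, -1)) = -1
Stationarity residual: grad f(x) + sum_i lambda_i a_i = (0, 0)
  -> stationarity OK
Primal feasibility (all g_i <= 0): OK
Dual feasibility (all lambda_i >= 0): FAILS
Complementary slackness (lambda_i * g_i(x) = 0 for all i): OK

Verdict: the first failing condition is dual_feasibility -> dual.

dual


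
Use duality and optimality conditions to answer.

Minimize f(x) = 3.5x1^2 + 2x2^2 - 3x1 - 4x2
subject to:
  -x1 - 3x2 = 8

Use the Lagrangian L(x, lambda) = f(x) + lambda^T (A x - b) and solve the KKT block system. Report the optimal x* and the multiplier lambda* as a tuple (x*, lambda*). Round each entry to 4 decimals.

Form the Lagrangian:
  L(x, lambda) = (1/2) x^T Q x + c^T x + lambda^T (A x - b)
Stationarity (grad_x L = 0): Q x + c + A^T lambda = 0.
Primal feasibility: A x = b.

This gives the KKT block system:
  [ Q   A^T ] [ x     ]   [-c ]
  [ A    0  ] [ lambda ] = [ b ]

Solving the linear system:
  x*      = (-0.2537, -2.5821)
  lambda* = (-4.7761)
  f(x*)   = 24.6493

x* = (-0.2537, -2.5821), lambda* = (-4.7761)


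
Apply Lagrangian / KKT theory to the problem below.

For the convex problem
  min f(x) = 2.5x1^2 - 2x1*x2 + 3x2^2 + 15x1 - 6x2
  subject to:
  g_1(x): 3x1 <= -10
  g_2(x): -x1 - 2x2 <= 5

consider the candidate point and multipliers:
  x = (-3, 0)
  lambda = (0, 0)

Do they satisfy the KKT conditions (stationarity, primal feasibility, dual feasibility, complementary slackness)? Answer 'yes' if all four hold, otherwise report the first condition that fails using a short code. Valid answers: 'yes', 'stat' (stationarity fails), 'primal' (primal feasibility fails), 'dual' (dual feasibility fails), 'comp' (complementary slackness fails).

Gradient of f: grad f(x) = Q x + c = (0, 0)
Constraint values g_i(x) = a_i^T x - b_i:
  g_1((-3, 0)) = 1
  g_2((-3, 0)) = -2
Stationarity residual: grad f(x) + sum_i lambda_i a_i = (0, 0)
  -> stationarity OK
Primal feasibility (all g_i <= 0): FAILS
Dual feasibility (all lambda_i >= 0): OK
Complementary slackness (lambda_i * g_i(x) = 0 for all i): OK

Verdict: the first failing condition is primal_feasibility -> primal.

primal


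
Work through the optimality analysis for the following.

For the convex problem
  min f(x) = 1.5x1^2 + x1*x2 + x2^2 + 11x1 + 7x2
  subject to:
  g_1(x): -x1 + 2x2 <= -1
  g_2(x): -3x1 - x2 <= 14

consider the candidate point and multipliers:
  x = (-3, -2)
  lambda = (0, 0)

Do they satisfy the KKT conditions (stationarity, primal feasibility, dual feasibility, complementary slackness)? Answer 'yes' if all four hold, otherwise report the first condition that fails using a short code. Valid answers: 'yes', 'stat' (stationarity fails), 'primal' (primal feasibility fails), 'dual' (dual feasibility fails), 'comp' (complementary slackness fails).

Gradient of f: grad f(x) = Q x + c = (0, 0)
Constraint values g_i(x) = a_i^T x - b_i:
  g_1((-3, -2)) = 0
  g_2((-3, -2)) = -3
Stationarity residual: grad f(x) + sum_i lambda_i a_i = (0, 0)
  -> stationarity OK
Primal feasibility (all g_i <= 0): OK
Dual feasibility (all lambda_i >= 0): OK
Complementary slackness (lambda_i * g_i(x) = 0 for all i): OK

Verdict: yes, KKT holds.

yes


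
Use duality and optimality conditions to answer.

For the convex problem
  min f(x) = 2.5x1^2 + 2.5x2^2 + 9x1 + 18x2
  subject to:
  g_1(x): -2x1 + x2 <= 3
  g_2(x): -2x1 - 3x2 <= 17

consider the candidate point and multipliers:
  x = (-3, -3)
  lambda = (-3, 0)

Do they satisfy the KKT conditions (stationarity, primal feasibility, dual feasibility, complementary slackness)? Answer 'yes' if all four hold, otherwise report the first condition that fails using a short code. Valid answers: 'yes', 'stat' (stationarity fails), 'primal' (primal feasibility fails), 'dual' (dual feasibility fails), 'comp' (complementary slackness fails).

Gradient of f: grad f(x) = Q x + c = (-6, 3)
Constraint values g_i(x) = a_i^T x - b_i:
  g_1((-3, -3)) = 0
  g_2((-3, -3)) = -2
Stationarity residual: grad f(x) + sum_i lambda_i a_i = (0, 0)
  -> stationarity OK
Primal feasibility (all g_i <= 0): OK
Dual feasibility (all lambda_i >= 0): FAILS
Complementary slackness (lambda_i * g_i(x) = 0 for all i): OK

Verdict: the first failing condition is dual_feasibility -> dual.

dual


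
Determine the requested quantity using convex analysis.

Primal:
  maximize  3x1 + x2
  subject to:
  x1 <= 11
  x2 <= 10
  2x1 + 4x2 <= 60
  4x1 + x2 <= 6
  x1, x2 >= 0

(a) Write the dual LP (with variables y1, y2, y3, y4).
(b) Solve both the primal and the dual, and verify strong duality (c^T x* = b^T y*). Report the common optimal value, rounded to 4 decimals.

The standard primal-dual pair for 'max c^T x s.t. A x <= b, x >= 0' is:
  Dual:  min b^T y  s.t.  A^T y >= c,  y >= 0.

So the dual LP is:
  minimize  11y1 + 10y2 + 60y3 + 6y4
  subject to:
    y1 + 2y3 + 4y4 >= 3
    y2 + 4y3 + y4 >= 1
    y1, y2, y3, y4 >= 0

Solving the primal: x* = (0, 6).
  primal value c^T x* = 6.
Solving the dual: y* = (0, 0, 0, 1).
  dual value b^T y* = 6.
Strong duality: c^T x* = b^T y*. Confirmed.

6


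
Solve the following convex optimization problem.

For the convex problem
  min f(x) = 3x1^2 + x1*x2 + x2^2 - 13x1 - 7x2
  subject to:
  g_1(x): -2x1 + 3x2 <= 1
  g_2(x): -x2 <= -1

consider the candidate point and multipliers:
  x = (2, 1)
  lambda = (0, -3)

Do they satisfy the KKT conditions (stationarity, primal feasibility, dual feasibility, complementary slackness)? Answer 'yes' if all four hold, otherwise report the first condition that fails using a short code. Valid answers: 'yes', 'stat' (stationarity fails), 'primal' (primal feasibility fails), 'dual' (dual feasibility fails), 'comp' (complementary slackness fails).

Gradient of f: grad f(x) = Q x + c = (0, -3)
Constraint values g_i(x) = a_i^T x - b_i:
  g_1((2, 1)) = -2
  g_2((2, 1)) = 0
Stationarity residual: grad f(x) + sum_i lambda_i a_i = (0, 0)
  -> stationarity OK
Primal feasibility (all g_i <= 0): OK
Dual feasibility (all lambda_i >= 0): FAILS
Complementary slackness (lambda_i * g_i(x) = 0 for all i): OK

Verdict: the first failing condition is dual_feasibility -> dual.

dual


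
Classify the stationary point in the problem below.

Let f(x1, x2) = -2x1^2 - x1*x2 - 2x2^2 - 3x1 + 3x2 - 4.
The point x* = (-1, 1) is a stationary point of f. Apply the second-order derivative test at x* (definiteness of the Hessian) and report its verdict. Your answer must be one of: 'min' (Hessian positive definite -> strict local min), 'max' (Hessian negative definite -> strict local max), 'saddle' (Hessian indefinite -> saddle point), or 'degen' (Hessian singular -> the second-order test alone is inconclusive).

Compute the Hessian H = grad^2 f:
  H = [[-4, -1], [-1, -4]]
Verify stationarity: grad f(x*) = H x* + g = (0, 0).
Eigenvalues of H: -5, -3.
Both eigenvalues < 0, so H is negative definite -> x* is a strict local max.

max


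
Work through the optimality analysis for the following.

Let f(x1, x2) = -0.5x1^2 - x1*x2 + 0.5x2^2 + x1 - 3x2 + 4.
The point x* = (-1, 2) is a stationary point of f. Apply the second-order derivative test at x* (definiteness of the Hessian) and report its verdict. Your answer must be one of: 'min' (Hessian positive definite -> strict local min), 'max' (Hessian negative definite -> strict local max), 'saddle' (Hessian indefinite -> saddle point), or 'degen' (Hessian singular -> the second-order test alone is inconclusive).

Compute the Hessian H = grad^2 f:
  H = [[-1, -1], [-1, 1]]
Verify stationarity: grad f(x*) = H x* + g = (0, 0).
Eigenvalues of H: -1.4142, 1.4142.
Eigenvalues have mixed signs, so H is indefinite -> x* is a saddle point.

saddle


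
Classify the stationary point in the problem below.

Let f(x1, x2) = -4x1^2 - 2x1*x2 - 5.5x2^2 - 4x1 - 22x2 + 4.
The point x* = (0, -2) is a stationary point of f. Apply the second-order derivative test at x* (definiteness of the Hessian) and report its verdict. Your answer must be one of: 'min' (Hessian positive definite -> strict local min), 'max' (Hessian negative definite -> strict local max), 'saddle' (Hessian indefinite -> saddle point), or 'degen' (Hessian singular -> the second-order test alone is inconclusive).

Compute the Hessian H = grad^2 f:
  H = [[-8, -2], [-2, -11]]
Verify stationarity: grad f(x*) = H x* + g = (0, 0).
Eigenvalues of H: -12, -7.
Both eigenvalues < 0, so H is negative definite -> x* is a strict local max.

max


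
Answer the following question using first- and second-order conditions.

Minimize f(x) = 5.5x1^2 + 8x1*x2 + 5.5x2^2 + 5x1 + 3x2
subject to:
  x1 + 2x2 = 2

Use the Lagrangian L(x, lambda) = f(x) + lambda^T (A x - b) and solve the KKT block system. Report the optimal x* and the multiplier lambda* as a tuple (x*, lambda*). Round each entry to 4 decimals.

Form the Lagrangian:
  L(x, lambda) = (1/2) x^T Q x + c^T x + lambda^T (A x - b)
Stationarity (grad_x L = 0): Q x + c + A^T lambda = 0.
Primal feasibility: A x = b.

This gives the KKT block system:
  [ Q   A^T ] [ x     ]   [-c ]
  [ A    0  ] [ lambda ] = [ b ]

Solving the linear system:
  x*      = (-1.0435, 1.5217)
  lambda* = (-5.6957)
  f(x*)   = 5.3696

x* = (-1.0435, 1.5217), lambda* = (-5.6957)


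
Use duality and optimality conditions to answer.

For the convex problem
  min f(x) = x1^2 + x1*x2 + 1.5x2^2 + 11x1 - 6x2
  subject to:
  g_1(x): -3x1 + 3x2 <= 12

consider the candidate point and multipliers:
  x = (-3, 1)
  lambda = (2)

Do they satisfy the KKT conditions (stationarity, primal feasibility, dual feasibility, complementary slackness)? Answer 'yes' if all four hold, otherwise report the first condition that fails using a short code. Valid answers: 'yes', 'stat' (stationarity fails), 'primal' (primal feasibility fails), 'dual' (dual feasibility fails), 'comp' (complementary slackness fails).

Gradient of f: grad f(x) = Q x + c = (6, -6)
Constraint values g_i(x) = a_i^T x - b_i:
  g_1((-3, 1)) = 0
Stationarity residual: grad f(x) + sum_i lambda_i a_i = (0, 0)
  -> stationarity OK
Primal feasibility (all g_i <= 0): OK
Dual feasibility (all lambda_i >= 0): OK
Complementary slackness (lambda_i * g_i(x) = 0 for all i): OK

Verdict: yes, KKT holds.

yes


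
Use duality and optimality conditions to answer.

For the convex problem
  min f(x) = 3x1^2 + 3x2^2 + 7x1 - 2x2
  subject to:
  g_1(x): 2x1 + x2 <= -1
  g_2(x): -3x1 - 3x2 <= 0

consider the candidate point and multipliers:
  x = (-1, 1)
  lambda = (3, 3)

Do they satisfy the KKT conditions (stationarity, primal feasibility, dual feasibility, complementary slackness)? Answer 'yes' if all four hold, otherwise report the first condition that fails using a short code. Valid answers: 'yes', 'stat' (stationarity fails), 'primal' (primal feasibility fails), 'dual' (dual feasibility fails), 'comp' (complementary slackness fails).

Gradient of f: grad f(x) = Q x + c = (1, 4)
Constraint values g_i(x) = a_i^T x - b_i:
  g_1((-1, 1)) = 0
  g_2((-1, 1)) = 0
Stationarity residual: grad f(x) + sum_i lambda_i a_i = (-2, -2)
  -> stationarity FAILS
Primal feasibility (all g_i <= 0): OK
Dual feasibility (all lambda_i >= 0): OK
Complementary slackness (lambda_i * g_i(x) = 0 for all i): OK

Verdict: the first failing condition is stationarity -> stat.

stat


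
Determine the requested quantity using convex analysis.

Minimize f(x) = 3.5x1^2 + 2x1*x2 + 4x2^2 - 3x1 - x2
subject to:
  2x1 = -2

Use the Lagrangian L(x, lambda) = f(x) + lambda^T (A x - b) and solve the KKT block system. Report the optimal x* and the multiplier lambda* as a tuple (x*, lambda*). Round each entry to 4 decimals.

Form the Lagrangian:
  L(x, lambda) = (1/2) x^T Q x + c^T x + lambda^T (A x - b)
Stationarity (grad_x L = 0): Q x + c + A^T lambda = 0.
Primal feasibility: A x = b.

This gives the KKT block system:
  [ Q   A^T ] [ x     ]   [-c ]
  [ A    0  ] [ lambda ] = [ b ]

Solving the linear system:
  x*      = (-1, 0.375)
  lambda* = (4.625)
  f(x*)   = 5.9375

x* = (-1, 0.375), lambda* = (4.625)


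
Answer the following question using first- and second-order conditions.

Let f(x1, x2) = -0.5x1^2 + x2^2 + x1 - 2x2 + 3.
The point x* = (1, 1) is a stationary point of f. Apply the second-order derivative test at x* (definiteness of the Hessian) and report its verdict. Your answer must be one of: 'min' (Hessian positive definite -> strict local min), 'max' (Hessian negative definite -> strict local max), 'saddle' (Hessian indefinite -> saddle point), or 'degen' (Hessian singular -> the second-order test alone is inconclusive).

Compute the Hessian H = grad^2 f:
  H = [[-1, 0], [0, 2]]
Verify stationarity: grad f(x*) = H x* + g = (0, 0).
Eigenvalues of H: -1, 2.
Eigenvalues have mixed signs, so H is indefinite -> x* is a saddle point.

saddle


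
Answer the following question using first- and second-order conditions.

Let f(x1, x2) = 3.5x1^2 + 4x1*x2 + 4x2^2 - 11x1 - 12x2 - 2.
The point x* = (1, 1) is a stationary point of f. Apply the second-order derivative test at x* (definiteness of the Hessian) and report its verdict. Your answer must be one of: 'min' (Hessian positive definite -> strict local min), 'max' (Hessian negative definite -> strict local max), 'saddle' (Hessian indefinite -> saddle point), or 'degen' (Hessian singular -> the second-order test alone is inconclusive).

Compute the Hessian H = grad^2 f:
  H = [[7, 4], [4, 8]]
Verify stationarity: grad f(x*) = H x* + g = (0, 0).
Eigenvalues of H: 3.4689, 11.5311.
Both eigenvalues > 0, so H is positive definite -> x* is a strict local min.

min


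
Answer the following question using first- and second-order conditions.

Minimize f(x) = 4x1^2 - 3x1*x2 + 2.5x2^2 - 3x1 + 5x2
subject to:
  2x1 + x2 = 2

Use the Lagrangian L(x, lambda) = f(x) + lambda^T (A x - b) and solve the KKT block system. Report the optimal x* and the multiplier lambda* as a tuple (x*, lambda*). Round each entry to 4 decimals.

Form the Lagrangian:
  L(x, lambda) = (1/2) x^T Q x + c^T x + lambda^T (A x - b)
Stationarity (grad_x L = 0): Q x + c + A^T lambda = 0.
Primal feasibility: A x = b.

This gives the KKT block system:
  [ Q   A^T ] [ x     ]   [-c ]
  [ A    0  ] [ lambda ] = [ b ]

Solving the linear system:
  x*      = (0.975, 0.05)
  lambda* = (-2.325)
  f(x*)   = 0.9875

x* = (0.975, 0.05), lambda* = (-2.325)


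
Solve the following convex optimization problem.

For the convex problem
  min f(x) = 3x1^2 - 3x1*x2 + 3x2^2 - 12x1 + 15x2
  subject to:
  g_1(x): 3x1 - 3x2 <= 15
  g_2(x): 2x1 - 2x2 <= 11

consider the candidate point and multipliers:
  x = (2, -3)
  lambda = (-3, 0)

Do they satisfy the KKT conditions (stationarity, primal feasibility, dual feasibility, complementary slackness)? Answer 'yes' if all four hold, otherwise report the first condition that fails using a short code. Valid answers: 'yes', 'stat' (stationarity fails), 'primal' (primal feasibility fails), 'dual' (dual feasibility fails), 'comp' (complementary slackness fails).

Gradient of f: grad f(x) = Q x + c = (9, -9)
Constraint values g_i(x) = a_i^T x - b_i:
  g_1((2, -3)) = 0
  g_2((2, -3)) = -1
Stationarity residual: grad f(x) + sum_i lambda_i a_i = (0, 0)
  -> stationarity OK
Primal feasibility (all g_i <= 0): OK
Dual feasibility (all lambda_i >= 0): FAILS
Complementary slackness (lambda_i * g_i(x) = 0 for all i): OK

Verdict: the first failing condition is dual_feasibility -> dual.

dual


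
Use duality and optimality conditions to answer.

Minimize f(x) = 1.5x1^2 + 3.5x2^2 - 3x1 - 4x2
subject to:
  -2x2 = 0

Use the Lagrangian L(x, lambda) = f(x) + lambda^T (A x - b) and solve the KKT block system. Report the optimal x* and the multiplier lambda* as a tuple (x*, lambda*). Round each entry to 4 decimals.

Form the Lagrangian:
  L(x, lambda) = (1/2) x^T Q x + c^T x + lambda^T (A x - b)
Stationarity (grad_x L = 0): Q x + c + A^T lambda = 0.
Primal feasibility: A x = b.

This gives the KKT block system:
  [ Q   A^T ] [ x     ]   [-c ]
  [ A    0  ] [ lambda ] = [ b ]

Solving the linear system:
  x*      = (1, 0)
  lambda* = (-2)
  f(x*)   = -1.5

x* = (1, 0), lambda* = (-2)


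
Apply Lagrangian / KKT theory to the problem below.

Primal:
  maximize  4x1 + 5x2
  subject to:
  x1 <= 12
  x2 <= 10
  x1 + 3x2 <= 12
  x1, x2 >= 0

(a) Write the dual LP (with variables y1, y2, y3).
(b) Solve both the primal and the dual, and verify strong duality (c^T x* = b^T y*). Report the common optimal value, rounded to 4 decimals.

The standard primal-dual pair for 'max c^T x s.t. A x <= b, x >= 0' is:
  Dual:  min b^T y  s.t.  A^T y >= c,  y >= 0.

So the dual LP is:
  minimize  12y1 + 10y2 + 12y3
  subject to:
    y1 + y3 >= 4
    y2 + 3y3 >= 5
    y1, y2, y3 >= 0

Solving the primal: x* = (12, 0).
  primal value c^T x* = 48.
Solving the dual: y* = (2.3333, 0, 1.6667).
  dual value b^T y* = 48.
Strong duality: c^T x* = b^T y*. Confirmed.

48


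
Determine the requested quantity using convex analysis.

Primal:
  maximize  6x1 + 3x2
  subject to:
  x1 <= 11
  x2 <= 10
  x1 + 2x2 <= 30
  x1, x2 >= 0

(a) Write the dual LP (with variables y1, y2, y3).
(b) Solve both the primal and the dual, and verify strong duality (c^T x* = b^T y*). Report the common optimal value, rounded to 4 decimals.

The standard primal-dual pair for 'max c^T x s.t. A x <= b, x >= 0' is:
  Dual:  min b^T y  s.t.  A^T y >= c,  y >= 0.

So the dual LP is:
  minimize  11y1 + 10y2 + 30y3
  subject to:
    y1 + y3 >= 6
    y2 + 2y3 >= 3
    y1, y2, y3 >= 0

Solving the primal: x* = (11, 9.5).
  primal value c^T x* = 94.5.
Solving the dual: y* = (4.5, 0, 1.5).
  dual value b^T y* = 94.5.
Strong duality: c^T x* = b^T y*. Confirmed.

94.5


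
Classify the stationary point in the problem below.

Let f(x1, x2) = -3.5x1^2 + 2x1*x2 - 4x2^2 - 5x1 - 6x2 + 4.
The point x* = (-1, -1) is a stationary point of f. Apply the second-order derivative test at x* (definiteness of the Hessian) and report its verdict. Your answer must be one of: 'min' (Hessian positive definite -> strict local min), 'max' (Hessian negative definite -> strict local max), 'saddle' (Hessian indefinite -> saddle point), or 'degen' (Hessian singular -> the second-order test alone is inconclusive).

Compute the Hessian H = grad^2 f:
  H = [[-7, 2], [2, -8]]
Verify stationarity: grad f(x*) = H x* + g = (0, 0).
Eigenvalues of H: -9.5616, -5.4384.
Both eigenvalues < 0, so H is negative definite -> x* is a strict local max.

max


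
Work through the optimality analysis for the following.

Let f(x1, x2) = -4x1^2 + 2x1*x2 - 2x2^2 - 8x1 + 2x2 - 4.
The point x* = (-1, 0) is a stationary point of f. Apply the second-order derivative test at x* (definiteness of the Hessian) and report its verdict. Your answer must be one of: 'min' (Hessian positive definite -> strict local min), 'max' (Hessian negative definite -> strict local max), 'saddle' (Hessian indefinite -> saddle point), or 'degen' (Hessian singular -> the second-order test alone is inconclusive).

Compute the Hessian H = grad^2 f:
  H = [[-8, 2], [2, -4]]
Verify stationarity: grad f(x*) = H x* + g = (0, 0).
Eigenvalues of H: -8.8284, -3.1716.
Both eigenvalues < 0, so H is negative definite -> x* is a strict local max.

max


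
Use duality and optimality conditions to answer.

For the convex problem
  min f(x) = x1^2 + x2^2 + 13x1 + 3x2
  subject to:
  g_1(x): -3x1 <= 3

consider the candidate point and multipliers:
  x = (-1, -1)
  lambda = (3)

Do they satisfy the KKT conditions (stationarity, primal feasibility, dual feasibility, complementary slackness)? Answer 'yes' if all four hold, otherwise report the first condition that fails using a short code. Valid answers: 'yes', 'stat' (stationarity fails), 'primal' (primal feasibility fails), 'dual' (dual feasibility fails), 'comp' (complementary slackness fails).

Gradient of f: grad f(x) = Q x + c = (11, 1)
Constraint values g_i(x) = a_i^T x - b_i:
  g_1((-1, -1)) = 0
Stationarity residual: grad f(x) + sum_i lambda_i a_i = (2, 1)
  -> stationarity FAILS
Primal feasibility (all g_i <= 0): OK
Dual feasibility (all lambda_i >= 0): OK
Complementary slackness (lambda_i * g_i(x) = 0 for all i): OK

Verdict: the first failing condition is stationarity -> stat.

stat


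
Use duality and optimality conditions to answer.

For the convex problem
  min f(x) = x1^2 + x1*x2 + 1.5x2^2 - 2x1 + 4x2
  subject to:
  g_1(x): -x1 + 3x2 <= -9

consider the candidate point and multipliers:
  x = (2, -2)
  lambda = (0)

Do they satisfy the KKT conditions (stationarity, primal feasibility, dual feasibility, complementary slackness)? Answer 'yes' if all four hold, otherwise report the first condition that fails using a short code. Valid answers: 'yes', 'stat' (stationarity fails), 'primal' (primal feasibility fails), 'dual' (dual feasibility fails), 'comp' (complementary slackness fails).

Gradient of f: grad f(x) = Q x + c = (0, 0)
Constraint values g_i(x) = a_i^T x - b_i:
  g_1((2, -2)) = 1
Stationarity residual: grad f(x) + sum_i lambda_i a_i = (0, 0)
  -> stationarity OK
Primal feasibility (all g_i <= 0): FAILS
Dual feasibility (all lambda_i >= 0): OK
Complementary slackness (lambda_i * g_i(x) = 0 for all i): OK

Verdict: the first failing condition is primal_feasibility -> primal.

primal


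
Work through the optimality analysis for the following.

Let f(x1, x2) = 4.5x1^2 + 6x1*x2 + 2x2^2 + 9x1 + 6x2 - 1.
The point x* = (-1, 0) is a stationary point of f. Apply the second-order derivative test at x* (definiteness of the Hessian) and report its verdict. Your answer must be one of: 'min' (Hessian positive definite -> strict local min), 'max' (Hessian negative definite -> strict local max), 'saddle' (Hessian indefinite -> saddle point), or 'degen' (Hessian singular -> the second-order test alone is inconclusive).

Compute the Hessian H = grad^2 f:
  H = [[9, 6], [6, 4]]
Verify stationarity: grad f(x*) = H x* + g = (0, 0).
Eigenvalues of H: 0, 13.
H has a zero eigenvalue (singular; positive semidefinite but not definite), so H is neither positive definite, negative definite, nor indefinite. The second-order test alone is inconclusive -> degen.
(Indeed, f is constant along the null direction of H through x*, so x* is not a strict local extremum.)

degen


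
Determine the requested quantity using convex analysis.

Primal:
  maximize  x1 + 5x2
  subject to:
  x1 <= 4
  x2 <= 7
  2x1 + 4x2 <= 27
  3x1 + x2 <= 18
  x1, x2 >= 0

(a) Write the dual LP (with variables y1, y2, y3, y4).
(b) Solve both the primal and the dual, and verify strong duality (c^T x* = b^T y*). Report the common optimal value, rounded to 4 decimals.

The standard primal-dual pair for 'max c^T x s.t. A x <= b, x >= 0' is:
  Dual:  min b^T y  s.t.  A^T y >= c,  y >= 0.

So the dual LP is:
  minimize  4y1 + 7y2 + 27y3 + 18y4
  subject to:
    y1 + 2y3 + 3y4 >= 1
    y2 + 4y3 + y4 >= 5
    y1, y2, y3, y4 >= 0

Solving the primal: x* = (0, 6.75).
  primal value c^T x* = 33.75.
Solving the dual: y* = (0, 0, 1.25, 0).
  dual value b^T y* = 33.75.
Strong duality: c^T x* = b^T y*. Confirmed.

33.75


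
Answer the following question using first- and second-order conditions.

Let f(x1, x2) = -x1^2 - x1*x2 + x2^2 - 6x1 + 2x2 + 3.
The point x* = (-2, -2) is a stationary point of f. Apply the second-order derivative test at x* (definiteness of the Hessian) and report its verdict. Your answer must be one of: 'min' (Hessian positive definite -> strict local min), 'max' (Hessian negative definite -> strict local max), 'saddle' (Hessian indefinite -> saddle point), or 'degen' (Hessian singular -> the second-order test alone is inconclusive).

Compute the Hessian H = grad^2 f:
  H = [[-2, -1], [-1, 2]]
Verify stationarity: grad f(x*) = H x* + g = (0, 0).
Eigenvalues of H: -2.2361, 2.2361.
Eigenvalues have mixed signs, so H is indefinite -> x* is a saddle point.

saddle


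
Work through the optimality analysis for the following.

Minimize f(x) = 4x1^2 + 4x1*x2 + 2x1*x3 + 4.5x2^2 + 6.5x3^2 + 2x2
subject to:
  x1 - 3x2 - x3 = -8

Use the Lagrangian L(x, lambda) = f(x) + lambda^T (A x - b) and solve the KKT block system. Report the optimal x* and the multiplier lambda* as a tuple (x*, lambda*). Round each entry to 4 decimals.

Form the Lagrangian:
  L(x, lambda) = (1/2) x^T Q x + c^T x + lambda^T (A x - b)
Stationarity (grad_x L = 0): Q x + c + A^T lambda = 0.
Primal feasibility: A x = b.

This gives the KKT block system:
  [ Q   A^T ] [ x     ]   [-c ]
  [ A    0  ] [ lambda ] = [ b ]

Solving the linear system:
  x*      = (-1.6406, 1.9265, 0.58)
  lambda* = (4.2587)
  f(x*)   = 18.9612

x* = (-1.6406, 1.9265, 0.58), lambda* = (4.2587)


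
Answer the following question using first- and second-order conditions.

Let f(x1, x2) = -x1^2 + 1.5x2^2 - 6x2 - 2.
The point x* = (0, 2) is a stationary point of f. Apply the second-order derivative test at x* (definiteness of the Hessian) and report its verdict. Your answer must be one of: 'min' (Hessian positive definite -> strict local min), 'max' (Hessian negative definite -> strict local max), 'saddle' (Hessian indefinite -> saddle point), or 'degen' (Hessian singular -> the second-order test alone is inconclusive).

Compute the Hessian H = grad^2 f:
  H = [[-2, 0], [0, 3]]
Verify stationarity: grad f(x*) = H x* + g = (0, 0).
Eigenvalues of H: -2, 3.
Eigenvalues have mixed signs, so H is indefinite -> x* is a saddle point.

saddle


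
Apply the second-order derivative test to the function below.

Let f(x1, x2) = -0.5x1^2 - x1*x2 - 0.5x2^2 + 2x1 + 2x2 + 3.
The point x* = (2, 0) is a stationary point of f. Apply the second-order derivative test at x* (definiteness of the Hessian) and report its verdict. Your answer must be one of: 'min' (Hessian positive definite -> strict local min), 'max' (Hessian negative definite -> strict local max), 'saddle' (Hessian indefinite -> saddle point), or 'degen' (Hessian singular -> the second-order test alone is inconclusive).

Compute the Hessian H = grad^2 f:
  H = [[-1, -1], [-1, -1]]
Verify stationarity: grad f(x*) = H x* + g = (0, 0).
Eigenvalues of H: -2, 0.
H has a zero eigenvalue (singular; negative semidefinite but not definite), so H is neither positive definite, negative definite, nor indefinite. The second-order test alone is inconclusive -> degen.
(Indeed, f is constant along the null direction of H through x*, so x* is not a strict local extremum.)

degen


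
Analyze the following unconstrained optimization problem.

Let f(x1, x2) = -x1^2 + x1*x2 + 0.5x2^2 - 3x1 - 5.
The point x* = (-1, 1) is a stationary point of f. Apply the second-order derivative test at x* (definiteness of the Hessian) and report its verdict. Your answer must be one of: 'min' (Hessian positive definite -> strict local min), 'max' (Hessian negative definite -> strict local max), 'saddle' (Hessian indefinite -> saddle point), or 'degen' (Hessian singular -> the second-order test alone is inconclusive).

Compute the Hessian H = grad^2 f:
  H = [[-2, 1], [1, 1]]
Verify stationarity: grad f(x*) = H x* + g = (0, 0).
Eigenvalues of H: -2.3028, 1.3028.
Eigenvalues have mixed signs, so H is indefinite -> x* is a saddle point.

saddle


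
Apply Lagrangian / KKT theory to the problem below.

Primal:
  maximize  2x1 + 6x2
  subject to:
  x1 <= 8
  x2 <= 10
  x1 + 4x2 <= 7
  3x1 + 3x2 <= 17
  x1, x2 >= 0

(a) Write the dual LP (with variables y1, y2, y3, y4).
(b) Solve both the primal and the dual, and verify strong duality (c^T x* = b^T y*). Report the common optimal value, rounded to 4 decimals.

The standard primal-dual pair for 'max c^T x s.t. A x <= b, x >= 0' is:
  Dual:  min b^T y  s.t.  A^T y >= c,  y >= 0.

So the dual LP is:
  minimize  8y1 + 10y2 + 7y3 + 17y4
  subject to:
    y1 + y3 + 3y4 >= 2
    y2 + 4y3 + 3y4 >= 6
    y1, y2, y3, y4 >= 0

Solving the primal: x* = (5.2222, 0.4444).
  primal value c^T x* = 13.1111.
Solving the dual: y* = (0, 0, 1.3333, 0.2222).
  dual value b^T y* = 13.1111.
Strong duality: c^T x* = b^T y*. Confirmed.

13.1111


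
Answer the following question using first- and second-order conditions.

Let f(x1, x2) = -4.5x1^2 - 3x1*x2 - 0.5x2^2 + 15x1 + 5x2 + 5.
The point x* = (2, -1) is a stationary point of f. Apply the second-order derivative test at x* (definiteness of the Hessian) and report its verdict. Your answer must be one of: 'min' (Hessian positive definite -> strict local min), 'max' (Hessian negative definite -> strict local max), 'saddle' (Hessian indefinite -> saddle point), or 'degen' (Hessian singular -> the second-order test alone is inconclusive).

Compute the Hessian H = grad^2 f:
  H = [[-9, -3], [-3, -1]]
Verify stationarity: grad f(x*) = H x* + g = (0, 0).
Eigenvalues of H: -10, 0.
H has a zero eigenvalue (singular; negative semidefinite but not definite), so H is neither positive definite, negative definite, nor indefinite. The second-order test alone is inconclusive -> degen.
(Indeed, f is constant along the null direction of H through x*, so x* is not a strict local extremum.)

degen


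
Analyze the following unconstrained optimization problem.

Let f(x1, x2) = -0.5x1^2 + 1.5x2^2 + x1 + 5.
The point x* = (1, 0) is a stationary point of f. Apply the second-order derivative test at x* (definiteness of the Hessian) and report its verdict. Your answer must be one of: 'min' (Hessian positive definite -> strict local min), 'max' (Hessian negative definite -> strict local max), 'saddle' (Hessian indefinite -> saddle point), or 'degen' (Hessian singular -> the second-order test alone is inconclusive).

Compute the Hessian H = grad^2 f:
  H = [[-1, 0], [0, 3]]
Verify stationarity: grad f(x*) = H x* + g = (0, 0).
Eigenvalues of H: -1, 3.
Eigenvalues have mixed signs, so H is indefinite -> x* is a saddle point.

saddle


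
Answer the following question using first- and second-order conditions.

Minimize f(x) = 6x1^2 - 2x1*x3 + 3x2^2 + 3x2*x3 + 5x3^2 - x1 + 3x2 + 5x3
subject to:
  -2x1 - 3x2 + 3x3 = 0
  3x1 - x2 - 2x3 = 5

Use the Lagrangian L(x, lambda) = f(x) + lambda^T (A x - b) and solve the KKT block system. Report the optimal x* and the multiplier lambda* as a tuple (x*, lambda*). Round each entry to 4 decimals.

Form the Lagrangian:
  L(x, lambda) = (1/2) x^T Q x + c^T x + lambda^T (A x - b)
Stationarity (grad_x L = 0): Q x + c + A^T lambda = 0.
Primal feasibility: A x = b.

This gives the KKT block system:
  [ Q   A^T ] [ x     ]   [-c ]
  [ A    0  ] [ lambda ] = [ b ]

Solving the linear system:
  x*      = (0.8831, -1.1761, -0.5874)
  lambda* = (-0.6077, -3.9956)
  f(x*)   = 6.3149

x* = (0.8831, -1.1761, -0.5874), lambda* = (-0.6077, -3.9956)


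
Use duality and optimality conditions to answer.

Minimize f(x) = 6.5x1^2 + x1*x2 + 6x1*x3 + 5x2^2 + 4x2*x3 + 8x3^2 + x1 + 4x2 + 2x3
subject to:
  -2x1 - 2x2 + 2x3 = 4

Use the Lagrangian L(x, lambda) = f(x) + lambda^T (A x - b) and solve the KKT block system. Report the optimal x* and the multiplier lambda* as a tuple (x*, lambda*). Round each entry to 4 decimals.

Form the Lagrangian:
  L(x, lambda) = (1/2) x^T Q x + c^T x + lambda^T (A x - b)
Stationarity (grad_x L = 0): Q x + c + A^T lambda = 0.
Primal feasibility: A x = b.

This gives the KKT block system:
  [ Q   A^T ] [ x     ]   [-c ]
  [ A    0  ] [ lambda ] = [ b ]

Solving the linear system:
  x*      = (-0.5353, -0.9278, 0.5368)
  lambda* = (-1.8331)
  f(x*)   = 2.0797

x* = (-0.5353, -0.9278, 0.5368), lambda* = (-1.8331)


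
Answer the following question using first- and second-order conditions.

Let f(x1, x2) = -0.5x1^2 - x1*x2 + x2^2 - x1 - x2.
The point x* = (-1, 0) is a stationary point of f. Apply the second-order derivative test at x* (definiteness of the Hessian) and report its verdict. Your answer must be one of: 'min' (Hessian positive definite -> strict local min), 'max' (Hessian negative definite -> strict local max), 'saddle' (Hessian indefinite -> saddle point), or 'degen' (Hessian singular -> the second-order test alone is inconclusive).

Compute the Hessian H = grad^2 f:
  H = [[-1, -1], [-1, 2]]
Verify stationarity: grad f(x*) = H x* + g = (0, 0).
Eigenvalues of H: -1.3028, 2.3028.
Eigenvalues have mixed signs, so H is indefinite -> x* is a saddle point.

saddle


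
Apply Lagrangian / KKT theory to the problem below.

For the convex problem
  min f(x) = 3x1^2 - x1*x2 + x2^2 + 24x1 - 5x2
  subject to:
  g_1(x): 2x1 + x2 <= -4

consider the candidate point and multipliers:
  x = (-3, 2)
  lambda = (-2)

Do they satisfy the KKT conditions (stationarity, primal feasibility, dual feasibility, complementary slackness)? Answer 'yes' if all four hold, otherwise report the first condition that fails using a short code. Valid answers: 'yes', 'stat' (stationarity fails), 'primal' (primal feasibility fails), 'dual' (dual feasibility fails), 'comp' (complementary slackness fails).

Gradient of f: grad f(x) = Q x + c = (4, 2)
Constraint values g_i(x) = a_i^T x - b_i:
  g_1((-3, 2)) = 0
Stationarity residual: grad f(x) + sum_i lambda_i a_i = (0, 0)
  -> stationarity OK
Primal feasibility (all g_i <= 0): OK
Dual feasibility (all lambda_i >= 0): FAILS
Complementary slackness (lambda_i * g_i(x) = 0 for all i): OK

Verdict: the first failing condition is dual_feasibility -> dual.

dual
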